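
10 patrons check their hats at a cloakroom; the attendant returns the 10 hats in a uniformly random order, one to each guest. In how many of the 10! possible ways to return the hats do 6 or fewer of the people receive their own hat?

Sum C(10,i)·!(10-i) for i = 0..6:
  i=0: C(10,0)·!10 = 1·1334961 = 1334961
  i=1: C(10,1)·!9 = 10·133496 = 1334960
  i=2: C(10,2)·!8 = 45·14833 = 667485
  i=3: C(10,3)·!7 = 120·1854 = 222480
  i=4: C(10,4)·!6 = 210·265 = 55650
  i=5: C(10,5)·!5 = 252·44 = 11088
  i=6: C(10,6)·!4 = 210·9 = 1890
Total = 3628514.

3628514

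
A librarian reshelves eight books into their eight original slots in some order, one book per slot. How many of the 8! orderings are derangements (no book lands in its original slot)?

!8 = 8! · Σ_{k=0}^{8} (-1)^k/k!
= 8! - 8!/1! + 8!/2! - 8!/3! + 8!/4! - 8!/5! + 8!/6! - 8!/7! + 8!/8!
= 40320 - 40320 + 20160 - 6720 + 1680 - 336 + 56 - 8 + 1
= 14833

14833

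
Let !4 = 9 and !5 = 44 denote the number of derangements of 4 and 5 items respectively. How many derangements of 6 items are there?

265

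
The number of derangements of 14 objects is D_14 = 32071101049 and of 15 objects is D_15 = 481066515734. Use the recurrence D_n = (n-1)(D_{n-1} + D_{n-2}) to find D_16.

7697064251745

D_16 = (16-1)·(D_15 + D_14) = 15·(481066515734 + 32071101049) = 15·513137616783 = 7697064251745.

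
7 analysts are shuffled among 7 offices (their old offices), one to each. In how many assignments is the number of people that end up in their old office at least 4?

# with exactly i fixed is C(7,i)·!(7-i); sum over i=4..7:
  i=4: C(7,4)·!3 = 35·2 = 70
  i=5: C(7,5)·!2 = 21·1 = 21
  i=6: C(7,6)·!1 = 7·0 = 0
  i=7: C(7,7)·!0 = 1·1 = 1
Total = 92.

92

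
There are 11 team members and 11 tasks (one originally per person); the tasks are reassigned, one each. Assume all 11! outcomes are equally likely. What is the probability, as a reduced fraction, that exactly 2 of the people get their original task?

Favorable outcomes: C(11,2)·!9 = 55·133496 = 7342280.
Total outcomes: 11! = 39916800.
Probability = 7342280/39916800 = 16687/90720.

16687/90720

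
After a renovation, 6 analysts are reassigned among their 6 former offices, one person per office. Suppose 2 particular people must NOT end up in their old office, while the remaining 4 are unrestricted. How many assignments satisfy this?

Inclusion-exclusion on the 2 forbidden self-matches:
Σ_{j=0}^{2} (-1)^j C(2,j)(6-j)!
= C(2,0)·6! - C(2,1)·5! + C(2,2)·4!
= 720 - 240 + 24
= 504

504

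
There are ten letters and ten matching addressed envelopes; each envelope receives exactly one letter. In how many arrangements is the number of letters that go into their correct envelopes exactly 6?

1890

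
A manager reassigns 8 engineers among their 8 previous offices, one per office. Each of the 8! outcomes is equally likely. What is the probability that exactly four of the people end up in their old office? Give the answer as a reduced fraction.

1/64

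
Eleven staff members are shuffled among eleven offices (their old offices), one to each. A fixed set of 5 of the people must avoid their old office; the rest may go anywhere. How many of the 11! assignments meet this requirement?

Inclusion-exclusion on the 5 forbidden self-matches:
Σ_{j=0}^{5} (-1)^j C(5,j)(11-j)!
= C(5,0)·11! - C(5,1)·10! + C(5,2)·9! - C(5,3)·8! + C(5,4)·7! - C(5,5)·6!
= 39916800 - 18144000 + 3628800 - 403200 + 25200 - 720
= 25022880

25022880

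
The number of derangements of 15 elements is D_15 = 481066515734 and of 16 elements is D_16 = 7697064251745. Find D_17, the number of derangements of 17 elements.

130850092279664

D_17 = (17-1)·(D_16 + D_15) = 16·(7697064251745 + 481066515734) = 16·8178130767479 = 130850092279664.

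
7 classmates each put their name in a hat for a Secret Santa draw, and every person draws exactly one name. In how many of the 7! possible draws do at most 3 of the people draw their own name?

Sum C(7,i)·!(7-i) for i = 0..3:
  i=0: C(7,0)·!7 = 1·1854 = 1854
  i=1: C(7,1)·!6 = 7·265 = 1855
  i=2: C(7,2)·!5 = 21·44 = 924
  i=3: C(7,3)·!4 = 35·9 = 315
Total = 4948.

4948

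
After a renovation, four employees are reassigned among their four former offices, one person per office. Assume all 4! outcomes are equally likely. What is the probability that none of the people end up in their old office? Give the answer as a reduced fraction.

3/8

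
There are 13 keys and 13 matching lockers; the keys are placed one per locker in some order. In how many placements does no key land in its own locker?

2290792932

The subfactorial !13 = [13!/e] (nearest integer).
13! = 6227020800, and 6227020800/e ≈ 2290792932.07, so !13 = 2290792932.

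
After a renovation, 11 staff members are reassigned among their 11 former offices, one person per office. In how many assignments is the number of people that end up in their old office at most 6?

39913444

# with exactly i fixed is C(11,i)·!(11-i); sum over i=0..6:
  i=0: C(11,0)·!11 = 1·14684570 = 14684570
  i=1: C(11,1)·!10 = 11·1334961 = 14684571
  i=2: C(11,2)·!9 = 55·133496 = 7342280
  i=3: C(11,3)·!8 = 165·14833 = 2447445
  i=4: C(11,4)·!7 = 330·1854 = 611820
  i=5: C(11,5)·!6 = 462·265 = 122430
  i=6: C(11,6)·!5 = 462·44 = 20328
Total = 39913444.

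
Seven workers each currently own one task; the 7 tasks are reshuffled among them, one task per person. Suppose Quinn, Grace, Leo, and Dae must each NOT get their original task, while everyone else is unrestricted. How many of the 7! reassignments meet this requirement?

2790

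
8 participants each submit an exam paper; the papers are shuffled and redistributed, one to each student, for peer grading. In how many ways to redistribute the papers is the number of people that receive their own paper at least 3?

Sum C(8,i)·!(8-i) for i = 3..8:
  i=3: C(8,3)·!5 = 56·44 = 2464
  i=4: C(8,4)·!4 = 70·9 = 630
  i=5: C(8,5)·!3 = 56·2 = 112
  i=6: C(8,6)·!2 = 28·1 = 28
  i=7: C(8,7)·!1 = 8·0 = 0
  i=8: C(8,8)·!0 = 1·1 = 1
Total = 3235.

3235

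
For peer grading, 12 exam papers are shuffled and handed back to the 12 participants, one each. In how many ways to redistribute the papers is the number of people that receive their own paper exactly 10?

Pick the 10 fixed positions: C(12,10) = 66 ways.
The other 2 form a derangement: !2 = 1.
Total: 66 × 1 = 66.

66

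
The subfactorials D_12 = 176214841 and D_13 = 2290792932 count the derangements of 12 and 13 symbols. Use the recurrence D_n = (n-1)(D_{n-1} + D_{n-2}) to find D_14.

D_14 = (14-1)·(D_13 + D_12) = 13·(2290792932 + 176214841) = 13·2467007773 = 32071101049.

32071101049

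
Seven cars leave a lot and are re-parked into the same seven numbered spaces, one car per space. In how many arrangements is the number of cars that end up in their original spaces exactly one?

Pick the single fixed position: C(7,1) = 7 ways.
The remaining 6 must be deranged: !6 = 265.
Total: 7 × 265 = 1855.

1855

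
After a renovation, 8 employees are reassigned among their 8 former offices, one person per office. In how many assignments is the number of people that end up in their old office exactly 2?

7420

Choose which 2 of the 8 are fixed: C(8,2) = 28.
The other 6 form a derangement: !6 = 265.
Total: 28 × 265 = 7420.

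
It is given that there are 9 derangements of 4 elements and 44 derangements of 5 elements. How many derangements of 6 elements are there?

265

D_6 = (6-1)·(D_5 + D_4) = 5·(44 + 9) = 5·53 = 265.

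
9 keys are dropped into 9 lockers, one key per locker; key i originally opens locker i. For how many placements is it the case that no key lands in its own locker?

By inclusion-exclusion, !9 = Σ (-1)^k · 9!/k! for k=0..9
= 9! - 9!/1! + 9!/2! - 9!/3! + 9!/4! - 9!/5! + 9!/6! - 9!/7! + 9!/8! - 9!/9!
= 362880 - 362880 + 181440 - 60480 + 15120 - 3024 + 504 - 72 + 9 - 1
= 133496

133496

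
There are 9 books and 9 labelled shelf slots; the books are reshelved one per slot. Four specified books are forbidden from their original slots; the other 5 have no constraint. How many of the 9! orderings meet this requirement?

Let A_j be the event that the j-th constrained one is fixed. By inclusion-exclusion over the 4 events:
Σ_{j=0}^{4} (-1)^j C(4,j)(9-j)!
= C(4,0)·9! - C(4,1)·8! + C(4,2)·7! - C(4,3)·6! + C(4,4)·5!
= 362880 - 161280 + 30240 - 2880 + 120
= 229080

229080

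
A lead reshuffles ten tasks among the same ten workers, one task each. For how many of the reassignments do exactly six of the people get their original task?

1890

Choose which 6 of the 10 are fixed: C(10,6) = 210.
The remaining 4 must be deranged: !4 = 9.
Total: 210 × 9 = 1890.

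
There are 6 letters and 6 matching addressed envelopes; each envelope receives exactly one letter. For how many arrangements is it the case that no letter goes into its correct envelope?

265

By inclusion-exclusion, !6 = Σ (-1)^k · 6!/k! for k=0..6
= 6! - 6!/1! + 6!/2! - 6!/3! + 6!/4! - 6!/5! + 6!/6!
= 720 - 720 + 360 - 120 + 30 - 6 + 1
= 265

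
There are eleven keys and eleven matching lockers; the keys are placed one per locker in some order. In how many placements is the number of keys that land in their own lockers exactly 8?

330

Pick the 8 fixed positions: C(11,8) = 165 ways.
The other 3 form a derangement: !3 = 2.
Total: 165 × 2 = 330.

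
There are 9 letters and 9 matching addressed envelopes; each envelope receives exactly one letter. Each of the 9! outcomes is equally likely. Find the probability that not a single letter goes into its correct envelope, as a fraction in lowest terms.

16687/45360

Favorable outcomes: !9 = 133496.
Total outcomes: 9! = 362880.
Probability = 133496/362880 = 16687/45360.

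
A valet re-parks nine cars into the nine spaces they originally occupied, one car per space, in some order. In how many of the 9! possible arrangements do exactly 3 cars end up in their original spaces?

22260

Pick the 3 fixed positions: C(9,3) = 84 ways.
The other 6 form a derangement: !6 = 265.
Total: 84 × 265 = 22260.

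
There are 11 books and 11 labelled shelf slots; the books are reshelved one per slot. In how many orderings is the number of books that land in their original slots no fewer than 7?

Sum C(11,i)·!(11-i) for i = 7..11:
  i=7: C(11,7)·!4 = 330·9 = 2970
  i=8: C(11,8)·!3 = 165·2 = 330
  i=9: C(11,9)·!2 = 55·1 = 55
  i=10: C(11,10)·!1 = 11·0 = 0
  i=11: C(11,11)·!0 = 1·1 = 1
Total = 3356.

3356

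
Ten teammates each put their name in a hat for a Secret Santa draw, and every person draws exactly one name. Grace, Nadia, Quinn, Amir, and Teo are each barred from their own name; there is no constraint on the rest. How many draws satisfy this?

2170680

Let A_j be the event that the j-th constrained one is fixed. By inclusion-exclusion over the 5 events:
Σ_{j=0}^{5} (-1)^j C(5,j)(10-j)!
= C(5,0)·10! - C(5,1)·9! + C(5,2)·8! - C(5,3)·7! + C(5,4)·6! - C(5,5)·5!
= 3628800 - 1814400 + 403200 - 50400 + 3600 - 120
= 2170680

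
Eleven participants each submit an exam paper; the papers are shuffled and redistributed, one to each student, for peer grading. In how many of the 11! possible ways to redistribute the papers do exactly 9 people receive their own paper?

Pick the 9 fixed positions: C(11,9) = 55 ways.
The other 2 form a derangement: !2 = 1.
Total: 55 × 1 = 55.

55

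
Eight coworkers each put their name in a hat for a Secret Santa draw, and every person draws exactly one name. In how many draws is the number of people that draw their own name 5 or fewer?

Sum C(8,i)·!(8-i) for i = 0..5:
  i=0: C(8,0)·!8 = 1·14833 = 14833
  i=1: C(8,1)·!7 = 8·1854 = 14832
  i=2: C(8,2)·!6 = 28·265 = 7420
  i=3: C(8,3)·!5 = 56·44 = 2464
  i=4: C(8,4)·!4 = 70·9 = 630
  i=5: C(8,5)·!3 = 56·2 = 112
Total = 40291.

40291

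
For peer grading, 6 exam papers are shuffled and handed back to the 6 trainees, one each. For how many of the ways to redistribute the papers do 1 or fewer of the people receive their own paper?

529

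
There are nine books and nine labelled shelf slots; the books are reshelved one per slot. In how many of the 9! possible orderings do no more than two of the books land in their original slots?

333737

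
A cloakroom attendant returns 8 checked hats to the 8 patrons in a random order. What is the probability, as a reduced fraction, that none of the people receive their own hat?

2119/5760

Favorable outcomes: !8 = 14833.
Total outcomes: 8! = 40320.
Probability = 14833/40320 = 2119/5760.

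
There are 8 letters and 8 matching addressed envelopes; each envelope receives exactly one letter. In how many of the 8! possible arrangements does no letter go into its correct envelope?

14833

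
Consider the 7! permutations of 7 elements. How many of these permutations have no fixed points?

1854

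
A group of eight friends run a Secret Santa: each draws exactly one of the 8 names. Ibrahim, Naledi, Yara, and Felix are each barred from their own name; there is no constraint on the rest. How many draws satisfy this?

Inclusion-exclusion on the 4 forbidden self-matches:
Σ_{j=0}^{4} (-1)^j C(4,j)(8-j)!
= C(4,0)·8! - C(4,1)·7! + C(4,2)·6! - C(4,3)·5! + C(4,4)·4!
= 40320 - 20160 + 4320 - 480 + 24
= 24024

24024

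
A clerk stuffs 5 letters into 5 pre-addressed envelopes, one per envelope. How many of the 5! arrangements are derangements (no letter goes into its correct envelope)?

44

The number of derangements of 5 is !5 = Σ_{k=0}^{5} (-1)^k·5!/k!
= 5! - 5!/1! + 5!/2! - 5!/3! + 5!/4! - 5!/5!
= 120 - 120 + 60 - 20 + 5 - 1
= 44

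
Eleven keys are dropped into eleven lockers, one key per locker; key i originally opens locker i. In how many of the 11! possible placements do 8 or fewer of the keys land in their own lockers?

# with exactly i fixed is C(11,i)·!(11-i); sum over i=0..8:
  i=0: C(11,0)·!11 = 1·14684570 = 14684570
  i=1: C(11,1)·!10 = 11·1334961 = 14684571
  i=2: C(11,2)·!9 = 55·133496 = 7342280
  i=3: C(11,3)·!8 = 165·14833 = 2447445
  i=4: C(11,4)·!7 = 330·1854 = 611820
  i=5: C(11,5)·!6 = 462·265 = 122430
  i=6: C(11,6)·!5 = 462·44 = 20328
  i=7: C(11,7)·!4 = 330·9 = 2970
  i=8: C(11,8)·!3 = 165·2 = 330
Total = 39916744.

39916744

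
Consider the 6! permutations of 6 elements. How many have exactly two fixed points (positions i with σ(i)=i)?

135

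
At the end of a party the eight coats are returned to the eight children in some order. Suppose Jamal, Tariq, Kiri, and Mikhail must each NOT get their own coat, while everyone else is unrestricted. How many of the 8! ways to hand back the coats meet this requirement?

Inclusion-exclusion on the 4 forbidden self-matches:
Σ_{j=0}^{4} (-1)^j C(4,j)(8-j)!
= C(4,0)·8! - C(4,1)·7! + C(4,2)·6! - C(4,3)·5! + C(4,4)·4!
= 40320 - 20160 + 4320 - 480 + 24
= 24024

24024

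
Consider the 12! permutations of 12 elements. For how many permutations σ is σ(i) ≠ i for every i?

Recurrence: !12 = 12·!11 + (-1)^12.
!12 = 12·14684570 + 1 = 176214841

176214841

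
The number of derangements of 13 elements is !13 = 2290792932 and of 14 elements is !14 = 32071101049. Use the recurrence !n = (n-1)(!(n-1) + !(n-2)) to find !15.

!15 = (15-1)·(!14 + !13) = 14·(32071101049 + 2290792932) = 14·34361893981 = 481066515734.

481066515734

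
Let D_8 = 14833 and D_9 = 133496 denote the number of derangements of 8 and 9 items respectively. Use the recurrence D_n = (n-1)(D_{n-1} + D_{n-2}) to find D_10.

1334961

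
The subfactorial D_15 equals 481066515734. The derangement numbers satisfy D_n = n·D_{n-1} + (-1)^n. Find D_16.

7697064251745

D_16 = 16·481066515734 + 1 = 7697064251745.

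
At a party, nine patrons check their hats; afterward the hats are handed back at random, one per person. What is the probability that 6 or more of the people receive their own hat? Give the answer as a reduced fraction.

Favorable outcomes: Σ_{i≥6} C(9,i)·!(9-i) = 84·2 + 36·1 + 9·0 + 1·1 = 205.
Total outcomes: 9! = 362880.
Probability = 205/362880 = 41/72576.

41/72576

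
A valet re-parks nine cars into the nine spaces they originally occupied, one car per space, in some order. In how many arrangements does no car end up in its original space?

133496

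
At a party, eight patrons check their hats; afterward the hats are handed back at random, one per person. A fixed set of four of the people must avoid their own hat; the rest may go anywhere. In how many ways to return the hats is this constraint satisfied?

24024

Inclusion-exclusion on the 4 forbidden self-matches:
Σ_{j=0}^{4} (-1)^j C(4,j)(8-j)!
= C(4,0)·8! - C(4,1)·7! + C(4,2)·6! - C(4,3)·5! + C(4,4)·4!
= 40320 - 20160 + 4320 - 480 + 24
= 24024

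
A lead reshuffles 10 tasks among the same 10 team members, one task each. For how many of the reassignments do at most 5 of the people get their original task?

Sum C(10,i)·!(10-i) for i = 0..5:
  i=0: C(10,0)·!10 = 1·1334961 = 1334961
  i=1: C(10,1)·!9 = 10·133496 = 1334960
  i=2: C(10,2)·!8 = 45·14833 = 667485
  i=3: C(10,3)·!7 = 120·1854 = 222480
  i=4: C(10,4)·!6 = 210·265 = 55650
  i=5: C(10,5)·!5 = 252·44 = 11088
Total = 3626624.

3626624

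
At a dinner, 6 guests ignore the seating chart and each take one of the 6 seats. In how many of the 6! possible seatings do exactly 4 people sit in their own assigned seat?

Choose which 4 of the 6 are fixed: C(6,4) = 15.
The other 2 form a derangement: !2 = 1.
Total: 15 × 1 = 15.

15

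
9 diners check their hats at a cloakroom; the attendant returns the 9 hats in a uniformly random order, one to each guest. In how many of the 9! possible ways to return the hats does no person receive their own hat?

133496

!9 is the nearest integer to 9!/e.
9! = 362880, and 362880/e ≈ 133496.09, so !9 = 133496.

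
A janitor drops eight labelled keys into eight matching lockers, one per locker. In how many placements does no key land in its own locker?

By inclusion-exclusion, !8 = Σ (-1)^k · 8!/k! for k=0..8
= 8! - 8!/1! + 8!/2! - 8!/3! + 8!/4! - 8!/5! + 8!/6! - 8!/7! + 8!/8!
= 40320 - 40320 + 20160 - 6720 + 1680 - 336 + 56 - 8 + 1
= 14833

14833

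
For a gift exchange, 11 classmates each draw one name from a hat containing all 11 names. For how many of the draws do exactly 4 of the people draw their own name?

Choose which 4 of the 11 are fixed: C(11,4) = 330.
The other 7 form a derangement: !7 = 1854.
Total: 330 × 1854 = 611820.

611820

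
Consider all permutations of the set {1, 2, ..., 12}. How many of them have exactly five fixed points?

Choose which 5 of the 12 are fixed: C(12,5) = 792.
The remaining 7 must be deranged: !7 = 1854.
Total: 792 × 1854 = 1468368.

1468368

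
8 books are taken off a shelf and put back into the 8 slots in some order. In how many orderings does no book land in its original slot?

14833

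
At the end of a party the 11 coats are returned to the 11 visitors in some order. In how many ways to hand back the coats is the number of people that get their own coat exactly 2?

7342280

Choose which 2 of the 11 are fixed: C(11,2) = 55.
The other 9 form a derangement: !9 = 133496.
Total: 55 × 133496 = 7342280.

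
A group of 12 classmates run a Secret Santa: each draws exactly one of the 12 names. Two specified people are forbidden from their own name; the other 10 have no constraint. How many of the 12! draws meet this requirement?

Let A_j be the event that the j-th constrained one is fixed. By inclusion-exclusion over the 2 events:
Σ_{j=0}^{2} (-1)^j C(2,j)(12-j)!
= C(2,0)·12! - C(2,1)·11! + C(2,2)·10!
= 479001600 - 79833600 + 3628800
= 402796800

402796800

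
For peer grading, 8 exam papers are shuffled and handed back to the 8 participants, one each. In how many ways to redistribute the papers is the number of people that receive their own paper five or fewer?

# with exactly i fixed is C(8,i)·!(8-i); sum over i=0..5:
  i=0: C(8,0)·!8 = 1·14833 = 14833
  i=1: C(8,1)·!7 = 8·1854 = 14832
  i=2: C(8,2)·!6 = 28·265 = 7420
  i=3: C(8,3)·!5 = 56·44 = 2464
  i=4: C(8,4)·!4 = 70·9 = 630
  i=5: C(8,5)·!3 = 56·2 = 112
Total = 40291.

40291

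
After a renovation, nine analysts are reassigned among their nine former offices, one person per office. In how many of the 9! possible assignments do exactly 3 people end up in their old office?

Choose which 3 of the 9 are fixed: C(9,3) = 84.
The other 6 form a derangement: !6 = 265.
Total: 84 × 265 = 22260.

22260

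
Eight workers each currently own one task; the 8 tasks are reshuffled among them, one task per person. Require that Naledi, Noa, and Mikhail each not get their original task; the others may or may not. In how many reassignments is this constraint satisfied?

27240

Let A_j be the event that the j-th constrained one is fixed. By inclusion-exclusion over the 3 events:
Σ_{j=0}^{3} (-1)^j C(3,j)(8-j)!
= C(3,0)·8! - C(3,1)·7! + C(3,2)·6! - C(3,3)·5!
= 40320 - 15120 + 2160 - 120
= 27240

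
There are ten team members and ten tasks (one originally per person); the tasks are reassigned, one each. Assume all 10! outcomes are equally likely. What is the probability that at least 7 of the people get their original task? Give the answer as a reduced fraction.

143/1814400

Favorable outcomes: Σ_{i≥7} C(10,i)·!(10-i) = 120·2 + 45·1 + 10·0 + 1·1 = 286.
Total outcomes: 10! = 3628800.
Probability = 286/3628800 = 143/1814400.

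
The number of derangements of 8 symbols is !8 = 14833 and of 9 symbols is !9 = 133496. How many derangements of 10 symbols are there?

!10 = (10-1)·(!9 + !8) = 9·(133496 + 14833) = 9·148329 = 1334961.

1334961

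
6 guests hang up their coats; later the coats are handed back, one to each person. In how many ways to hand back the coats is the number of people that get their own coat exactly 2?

135

Choose which 2 of the 6 are fixed: C(6,2) = 15.
The other 4 form a derangement: !4 = 9.
Total: 15 × 9 = 135.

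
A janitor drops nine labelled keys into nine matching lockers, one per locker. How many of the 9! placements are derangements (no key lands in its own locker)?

133496

Recurrence: !9 = 9·!8 + (-1)^9.
!9 = 9·14833 - 1 = 133496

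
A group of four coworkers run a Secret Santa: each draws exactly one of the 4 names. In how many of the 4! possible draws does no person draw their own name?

9

The number of derangements of 4 is !4 = Σ_{k=0}^{4} (-1)^k·4!/k!
= 4! - 4!/1! + 4!/2! - 4!/3! + 4!/4!
= 24 - 24 + 12 - 4 + 1
= 9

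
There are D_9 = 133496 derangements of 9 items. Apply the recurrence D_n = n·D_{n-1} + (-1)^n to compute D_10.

1334961

D_10 = 10·133496 + 1 = 1334961.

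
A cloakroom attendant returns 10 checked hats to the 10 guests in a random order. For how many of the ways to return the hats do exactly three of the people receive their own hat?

Choose which 3 of the 10 are fixed: C(10,3) = 120.
The other 7 form a derangement: !7 = 1854.
Total: 120 × 1854 = 222480.

222480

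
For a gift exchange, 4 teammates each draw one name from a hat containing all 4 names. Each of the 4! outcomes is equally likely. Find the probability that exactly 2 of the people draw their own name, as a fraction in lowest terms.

1/4

Favorable outcomes: C(4,2)·!2 = 6·1 = 6.
Total outcomes: 4! = 24.
Probability = 6/24 = 1/4.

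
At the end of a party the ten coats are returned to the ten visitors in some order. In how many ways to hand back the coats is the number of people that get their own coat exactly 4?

55650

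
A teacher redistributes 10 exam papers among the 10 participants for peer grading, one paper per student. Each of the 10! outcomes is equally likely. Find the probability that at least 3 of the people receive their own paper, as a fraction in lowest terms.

Favorable outcomes: Σ_{i≥3} C(10,i)·!(10-i) = 120·1854 + 210·265 + 252·44 + 210·9 + 120·2 + 45·1 + 10·0 + 1·1 = 291394.
Total outcomes: 10! = 3628800.
Probability = 291394/3628800 = 145697/1814400.

145697/1814400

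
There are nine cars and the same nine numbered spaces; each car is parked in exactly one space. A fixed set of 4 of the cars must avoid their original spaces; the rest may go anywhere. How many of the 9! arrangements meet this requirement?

229080

Let A_j be the event that the j-th constrained one is fixed. By inclusion-exclusion over the 4 events:
Σ_{j=0}^{4} (-1)^j C(4,j)(9-j)!
= C(4,0)·9! - C(4,1)·8! + C(4,2)·7! - C(4,3)·6! + C(4,4)·5!
= 362880 - 161280 + 30240 - 2880 + 120
= 229080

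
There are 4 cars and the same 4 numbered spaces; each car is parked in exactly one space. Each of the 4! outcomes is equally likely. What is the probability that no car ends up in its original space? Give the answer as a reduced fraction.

3/8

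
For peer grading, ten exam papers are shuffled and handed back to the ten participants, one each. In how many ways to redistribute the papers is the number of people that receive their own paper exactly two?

667485

Pick the 2 fixed positions: C(10,2) = 45 ways.
The remaining 8 must be deranged: !8 = 14833.
Total: 45 × 14833 = 667485.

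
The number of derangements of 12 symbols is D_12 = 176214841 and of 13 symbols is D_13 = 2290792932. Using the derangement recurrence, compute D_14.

32071101049

D_14 = (14-1)·(D_13 + D_12) = 13·(2290792932 + 176214841) = 13·2467007773 = 32071101049.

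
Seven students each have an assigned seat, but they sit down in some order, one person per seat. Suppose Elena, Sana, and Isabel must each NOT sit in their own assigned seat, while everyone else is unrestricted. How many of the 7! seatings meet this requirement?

3216

Inclusion-exclusion on the 3 forbidden self-matches:
Σ_{j=0}^{3} (-1)^j C(3,j)(7-j)!
= C(3,0)·7! - C(3,1)·6! + C(3,2)·5! - C(3,3)·4!
= 5040 - 2160 + 360 - 24
= 3216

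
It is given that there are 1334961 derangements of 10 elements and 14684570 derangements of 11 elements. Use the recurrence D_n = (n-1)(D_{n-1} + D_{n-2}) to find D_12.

D_12 = (12-1)·(D_11 + D_10) = 11·(14684570 + 1334961) = 11·16019531 = 176214841.

176214841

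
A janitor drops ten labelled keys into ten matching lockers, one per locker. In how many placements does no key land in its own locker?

1334961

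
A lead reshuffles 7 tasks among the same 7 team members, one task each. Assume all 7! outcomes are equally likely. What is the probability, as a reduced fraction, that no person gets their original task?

Favorable outcomes: !7 = 1854.
Total outcomes: 7! = 5040.
Probability = 1854/5040 = 103/280.

103/280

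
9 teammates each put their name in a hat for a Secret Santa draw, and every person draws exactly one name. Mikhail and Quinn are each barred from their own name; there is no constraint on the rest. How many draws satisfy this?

287280

Let A_j be the event that the j-th constrained one is fixed. By inclusion-exclusion over the 2 events:
Σ_{j=0}^{2} (-1)^j C(2,j)(9-j)!
= C(2,0)·9! - C(2,1)·8! + C(2,2)·7!
= 362880 - 80640 + 5040
= 287280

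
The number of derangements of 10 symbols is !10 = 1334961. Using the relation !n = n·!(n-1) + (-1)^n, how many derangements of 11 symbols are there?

14684570

!11 = 11·1334961 - 1 = 14684570.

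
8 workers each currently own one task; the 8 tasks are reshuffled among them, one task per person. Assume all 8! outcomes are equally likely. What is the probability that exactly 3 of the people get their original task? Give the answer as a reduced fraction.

11/180

Favorable outcomes: C(8,3)·!5 = 56·44 = 2464.
Total outcomes: 8! = 40320.
Probability = 2464/40320 = 11/180.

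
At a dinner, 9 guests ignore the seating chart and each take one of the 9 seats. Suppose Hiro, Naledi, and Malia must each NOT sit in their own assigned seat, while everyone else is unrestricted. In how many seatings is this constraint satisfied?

Inclusion-exclusion on the 3 forbidden self-matches:
Σ_{j=0}^{3} (-1)^j C(3,j)(9-j)!
= C(3,0)·9! - C(3,1)·8! + C(3,2)·7! - C(3,3)·6!
= 362880 - 120960 + 15120 - 720
= 256320

256320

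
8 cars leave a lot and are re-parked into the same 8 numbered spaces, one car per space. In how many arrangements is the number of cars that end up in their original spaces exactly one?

Choose which one of the 8 is fixed: C(8,1) = 8.
The other 7 form a derangement: !7 = 1854.
Total: 8 × 1854 = 14832.

14832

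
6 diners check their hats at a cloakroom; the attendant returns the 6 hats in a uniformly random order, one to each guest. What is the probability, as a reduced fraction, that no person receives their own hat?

53/144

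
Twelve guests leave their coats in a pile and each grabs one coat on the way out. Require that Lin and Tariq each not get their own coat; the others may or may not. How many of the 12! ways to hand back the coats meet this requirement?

Let A_j be the event that the j-th constrained one is fixed. By inclusion-exclusion over the 2 events:
Σ_{j=0}^{2} (-1)^j C(2,j)(12-j)!
= C(2,0)·12! - C(2,1)·11! + C(2,2)·10!
= 479001600 - 79833600 + 3628800
= 402796800

402796800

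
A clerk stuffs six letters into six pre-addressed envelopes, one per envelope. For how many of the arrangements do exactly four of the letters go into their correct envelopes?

15

Choose which 4 of the 6 are fixed: C(6,4) = 15.
The other 2 form a derangement: !2 = 1.
Total: 15 × 1 = 15.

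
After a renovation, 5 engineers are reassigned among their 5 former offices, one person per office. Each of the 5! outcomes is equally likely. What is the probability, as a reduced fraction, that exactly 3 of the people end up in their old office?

Favorable outcomes: C(5,3)·!2 = 10·1 = 10.
Total outcomes: 5! = 120.
Probability = 10/120 = 1/12.

1/12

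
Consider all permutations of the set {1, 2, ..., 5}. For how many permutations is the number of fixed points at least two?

31

# with exactly i fixed is C(5,i)·!(5-i); sum over i=2..5:
  i=2: C(5,2)·!3 = 10·2 = 20
  i=3: C(5,3)·!2 = 10·1 = 10
  i=4: C(5,4)·!1 = 5·0 = 0
  i=5: C(5,5)·!0 = 1·1 = 1
Total = 31.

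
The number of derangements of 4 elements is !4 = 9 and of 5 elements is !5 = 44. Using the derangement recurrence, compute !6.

265

!6 = (6-1)·(!5 + !4) = 5·(44 + 9) = 5·53 = 265.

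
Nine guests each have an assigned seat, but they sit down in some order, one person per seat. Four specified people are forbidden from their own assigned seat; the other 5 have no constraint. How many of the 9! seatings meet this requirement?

Let A_j be the event that the j-th constrained one is fixed. By inclusion-exclusion over the 4 events:
Σ_{j=0}^{4} (-1)^j C(4,j)(9-j)!
= C(4,0)·9! - C(4,1)·8! + C(4,2)·7! - C(4,3)·6! + C(4,4)·5!
= 362880 - 161280 + 30240 - 2880 + 120
= 229080

229080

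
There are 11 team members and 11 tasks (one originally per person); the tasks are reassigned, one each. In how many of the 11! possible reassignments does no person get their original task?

14684570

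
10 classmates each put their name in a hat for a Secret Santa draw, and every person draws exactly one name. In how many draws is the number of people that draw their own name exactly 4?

Pick the 4 fixed positions: C(10,4) = 210 ways.
The other 6 form a derangement: !6 = 265.
Total: 210 × 265 = 55650.

55650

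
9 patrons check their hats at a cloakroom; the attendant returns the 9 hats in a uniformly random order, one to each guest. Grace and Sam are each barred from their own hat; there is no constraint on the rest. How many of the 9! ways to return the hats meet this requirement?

287280

Let A_j be the event that the j-th constrained one is fixed. By inclusion-exclusion over the 2 events:
Σ_{j=0}^{2} (-1)^j C(2,j)(9-j)!
= C(2,0)·9! - C(2,1)·8! + C(2,2)·7!
= 362880 - 80640 + 5040
= 287280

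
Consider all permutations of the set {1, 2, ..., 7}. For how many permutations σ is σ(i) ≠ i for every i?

!7 is the nearest integer to 7!/e.
7! = 5040, and 5040/e ≈ 1854.11, so !7 = 1854.

1854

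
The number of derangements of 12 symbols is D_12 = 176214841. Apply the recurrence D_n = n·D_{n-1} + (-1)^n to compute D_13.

2290792932

D_13 = 13·176214841 - 1 = 2290792932.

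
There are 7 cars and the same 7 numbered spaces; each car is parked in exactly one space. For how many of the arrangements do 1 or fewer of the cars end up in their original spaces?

Sum C(7,i)·!(7-i) for i = 0..1:
  i=0: C(7,0)·!7 = 1·1854 = 1854
  i=1: C(7,1)·!6 = 7·265 = 1855
Total = 3709.

3709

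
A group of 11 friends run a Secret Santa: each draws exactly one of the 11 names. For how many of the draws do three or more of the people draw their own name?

3205379

Sum C(11,i)·!(11-i) for i = 3..11:
  i=3: C(11,3)·!8 = 165·14833 = 2447445
  i=4: C(11,4)·!7 = 330·1854 = 611820
  i=5: C(11,5)·!6 = 462·265 = 122430
  i=6: C(11,6)·!5 = 462·44 = 20328
  i=7: C(11,7)·!4 = 330·9 = 2970
  i=8: C(11,8)·!3 = 165·2 = 330
  i=9: C(11,9)·!2 = 55·1 = 55
  i=10: C(11,10)·!1 = 11·0 = 0
  i=11: C(11,11)·!0 = 1·1 = 1
Total = 3205379.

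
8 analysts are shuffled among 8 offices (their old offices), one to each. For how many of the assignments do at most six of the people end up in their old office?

40319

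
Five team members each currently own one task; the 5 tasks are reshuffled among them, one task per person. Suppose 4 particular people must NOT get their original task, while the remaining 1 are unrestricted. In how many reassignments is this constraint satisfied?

53

Inclusion-exclusion on the 4 forbidden self-matches:
Σ_{j=0}^{4} (-1)^j C(4,j)(5-j)!
= C(4,0)·5! - C(4,1)·4! + C(4,2)·3! - C(4,3)·2! + C(4,4)·1!
= 120 - 96 + 36 - 8 + 1
= 53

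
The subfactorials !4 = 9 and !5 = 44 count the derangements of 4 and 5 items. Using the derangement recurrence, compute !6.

265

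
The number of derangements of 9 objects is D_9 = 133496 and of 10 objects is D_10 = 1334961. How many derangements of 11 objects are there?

14684570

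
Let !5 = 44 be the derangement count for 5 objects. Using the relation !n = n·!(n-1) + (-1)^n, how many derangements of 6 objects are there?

265

!6 = 6·44 + 1 = 265.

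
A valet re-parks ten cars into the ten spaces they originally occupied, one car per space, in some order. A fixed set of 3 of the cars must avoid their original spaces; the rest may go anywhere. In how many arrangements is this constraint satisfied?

2656080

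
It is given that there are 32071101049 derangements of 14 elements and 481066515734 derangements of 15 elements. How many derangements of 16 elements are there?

7697064251745

!16 = (16-1)·(!15 + !14) = 15·(481066515734 + 32071101049) = 15·513137616783 = 7697064251745.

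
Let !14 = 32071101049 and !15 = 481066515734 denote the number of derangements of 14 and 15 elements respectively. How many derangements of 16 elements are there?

!16 = (16-1)·(!15 + !14) = 15·(481066515734 + 32071101049) = 15·513137616783 = 7697064251745.

7697064251745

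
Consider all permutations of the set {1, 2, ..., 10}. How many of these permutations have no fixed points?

1334961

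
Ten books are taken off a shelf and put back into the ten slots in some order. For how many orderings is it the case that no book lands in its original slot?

Recurrence: !10 = 10·!9 + (-1)^10.
!10 = 10·133496 + 1 = 1334961

1334961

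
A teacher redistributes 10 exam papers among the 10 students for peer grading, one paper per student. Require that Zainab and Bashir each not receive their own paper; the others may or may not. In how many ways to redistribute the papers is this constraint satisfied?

Let A_j be the event that the j-th constrained one is fixed. By inclusion-exclusion over the 2 events:
Σ_{j=0}^{2} (-1)^j C(2,j)(10-j)!
= C(2,0)·10! - C(2,1)·9! + C(2,2)·8!
= 3628800 - 725760 + 40320
= 2943360

2943360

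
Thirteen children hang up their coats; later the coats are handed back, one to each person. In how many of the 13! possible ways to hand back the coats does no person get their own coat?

!13 is the nearest integer to 13!/e.
13! = 6227020800, and 6227020800/e ≈ 2290792932.07, so !13 = 2290792932.

2290792932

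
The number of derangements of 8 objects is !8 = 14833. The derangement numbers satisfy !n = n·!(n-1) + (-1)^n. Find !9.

133496

!9 = 9·14833 - 1 = 133496.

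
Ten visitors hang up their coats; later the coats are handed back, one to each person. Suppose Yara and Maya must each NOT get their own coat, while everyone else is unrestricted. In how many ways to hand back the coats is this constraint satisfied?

2943360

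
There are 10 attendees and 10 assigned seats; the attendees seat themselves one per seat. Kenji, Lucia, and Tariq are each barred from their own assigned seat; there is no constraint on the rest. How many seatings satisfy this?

2656080

Let A_j be the event that the j-th constrained one is fixed. By inclusion-exclusion over the 3 events:
Σ_{j=0}^{3} (-1)^j C(3,j)(10-j)!
= C(3,0)·10! - C(3,1)·9! + C(3,2)·8! - C(3,3)·7!
= 3628800 - 1088640 + 120960 - 5040
= 2656080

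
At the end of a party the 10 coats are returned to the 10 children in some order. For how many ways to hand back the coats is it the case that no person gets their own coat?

Use !n = n·!(n-1) + (-1)^n.
!10 = 10·133496 + 1 = 1334961

1334961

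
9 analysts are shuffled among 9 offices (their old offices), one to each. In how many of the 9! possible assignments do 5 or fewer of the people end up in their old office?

362675

# with exactly i fixed is C(9,i)·!(9-i); sum over i=0..5:
  i=0: C(9,0)·!9 = 1·133496 = 133496
  i=1: C(9,1)·!8 = 9·14833 = 133497
  i=2: C(9,2)·!7 = 36·1854 = 66744
  i=3: C(9,3)·!6 = 84·265 = 22260
  i=4: C(9,4)·!5 = 126·44 = 5544
  i=5: C(9,5)·!4 = 126·9 = 1134
Total = 362675.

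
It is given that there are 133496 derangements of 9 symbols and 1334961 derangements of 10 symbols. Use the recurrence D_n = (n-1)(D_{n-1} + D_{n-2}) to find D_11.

14684570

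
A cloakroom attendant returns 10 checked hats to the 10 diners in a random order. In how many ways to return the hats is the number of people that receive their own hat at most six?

3628514

# with exactly i fixed is C(10,i)·!(10-i); sum over i=0..6:
  i=0: C(10,0)·!10 = 1·1334961 = 1334961
  i=1: C(10,1)·!9 = 10·133496 = 1334960
  i=2: C(10,2)·!8 = 45·14833 = 667485
  i=3: C(10,3)·!7 = 120·1854 = 222480
  i=4: C(10,4)·!6 = 210·265 = 55650
  i=5: C(10,5)·!5 = 252·44 = 11088
  i=6: C(10,6)·!4 = 210·9 = 1890
Total = 3628514.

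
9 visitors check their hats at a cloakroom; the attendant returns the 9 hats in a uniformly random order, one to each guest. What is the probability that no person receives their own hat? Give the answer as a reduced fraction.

16687/45360

Favorable outcomes: !9 = 133496.
Total outcomes: 9! = 362880.
Probability = 133496/362880 = 16687/45360.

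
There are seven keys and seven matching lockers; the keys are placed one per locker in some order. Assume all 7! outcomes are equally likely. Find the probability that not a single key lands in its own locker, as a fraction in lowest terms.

103/280

Favorable outcomes: !7 = 1854.
Total outcomes: 7! = 5040.
Probability = 1854/5040 = 103/280.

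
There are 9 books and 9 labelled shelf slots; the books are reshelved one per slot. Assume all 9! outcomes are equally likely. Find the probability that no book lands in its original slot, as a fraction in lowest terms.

Favorable outcomes: !9 = 133496.
Total outcomes: 9! = 362880.
Probability = 133496/362880 = 16687/45360.

16687/45360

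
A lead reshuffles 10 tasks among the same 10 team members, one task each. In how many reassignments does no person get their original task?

1334961

!10 = 10! · Σ_{k=0}^{10} (-1)^k/k!
= 10! - 10!/1! + 10!/2! - 10!/3! + 10!/4! - 10!/5! + 10!/6! - 10!/7! + 10!/8! - 10!/9! + 10!/10!
= 3628800 - 3628800 + 1814400 - 604800 + 151200 - 30240 + 5040 - 720 + 90 - 10 + 1
= 1334961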